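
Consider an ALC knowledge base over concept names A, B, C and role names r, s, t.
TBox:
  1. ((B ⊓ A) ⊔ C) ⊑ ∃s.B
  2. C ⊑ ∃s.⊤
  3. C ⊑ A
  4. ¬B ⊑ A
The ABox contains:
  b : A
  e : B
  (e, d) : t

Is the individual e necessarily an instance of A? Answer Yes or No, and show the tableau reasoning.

No

1. e : A?  L(e) = {B} ∪ {¬A}
   open: L(e) ⊇ {B, ¬A, ¬C} — e ∉ A possible
2. Hence e : A: not entailed.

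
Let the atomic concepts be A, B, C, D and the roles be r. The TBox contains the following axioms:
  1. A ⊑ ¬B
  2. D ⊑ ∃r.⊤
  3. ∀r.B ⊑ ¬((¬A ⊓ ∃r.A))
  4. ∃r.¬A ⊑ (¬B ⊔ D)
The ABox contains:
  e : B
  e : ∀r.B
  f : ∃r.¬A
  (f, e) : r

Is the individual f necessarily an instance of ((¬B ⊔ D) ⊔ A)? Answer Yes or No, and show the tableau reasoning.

Yes

1. f : ((¬B ⊔ D) ⊔ A)?  L(f) = {∃r.¬A} ∪ {((B ⊓ ¬D) ⊓ ¬A)}
   clash {D, ¬D} at f — f ∈ ((¬B ⊔ D) ⊔ A)
2. Hence f : ((¬B ⊔ D) ⊔ A): entailed.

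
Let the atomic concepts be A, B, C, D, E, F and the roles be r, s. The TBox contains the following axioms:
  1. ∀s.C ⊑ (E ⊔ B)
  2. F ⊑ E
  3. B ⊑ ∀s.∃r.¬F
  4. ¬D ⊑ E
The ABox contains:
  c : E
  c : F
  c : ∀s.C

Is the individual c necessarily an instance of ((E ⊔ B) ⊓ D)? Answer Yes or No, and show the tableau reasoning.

1. c : ((E ⊔ B) ⊓ D)?  L(c) = {E, F, ∀s.C} ∪ {((¬E ⊓ ¬B) ⊔ ¬D)}
   apply at c: ∀s.C⊑(E ⊔ B)
   open: L(c) ⊇ {E, F, ¬B, ¬D, ∀s.C} — c ∉ ((E ⊔ B) ⊓ D) possible
2. Hence c : ((E ⊔ B) ⊓ D): not entailed.

No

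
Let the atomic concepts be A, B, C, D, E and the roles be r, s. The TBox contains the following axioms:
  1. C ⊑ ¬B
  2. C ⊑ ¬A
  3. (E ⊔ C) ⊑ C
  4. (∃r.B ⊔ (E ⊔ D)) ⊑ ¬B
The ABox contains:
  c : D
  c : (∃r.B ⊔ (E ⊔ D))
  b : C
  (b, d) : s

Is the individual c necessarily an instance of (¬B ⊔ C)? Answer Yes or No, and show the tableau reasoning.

1. c : (¬B ⊔ C)?  L(c) = {D, (∃r.B ⊔ (E ⊔ D))} ∪ {(B ⊓ ¬C)}
   clash {C, ¬C} at c — c ∈ (¬B ⊔ C)
2. Hence c : (¬B ⊔ C): entailed.

Yes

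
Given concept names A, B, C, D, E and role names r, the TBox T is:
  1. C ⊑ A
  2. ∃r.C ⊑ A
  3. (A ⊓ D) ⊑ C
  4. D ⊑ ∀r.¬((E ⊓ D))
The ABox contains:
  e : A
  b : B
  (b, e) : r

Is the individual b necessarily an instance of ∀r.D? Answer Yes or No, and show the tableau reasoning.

No

1. b : ∀r.D?  L(b) = {B} ∪ {∃r.¬D}
   open: L(b) ⊇ {B, ¬A, ¬C, ¬D, ∀r.¬C, …} (+ ∃-successors) — b ∉ ∀r.D possible
2. Hence b : ∀r.D: not entailed.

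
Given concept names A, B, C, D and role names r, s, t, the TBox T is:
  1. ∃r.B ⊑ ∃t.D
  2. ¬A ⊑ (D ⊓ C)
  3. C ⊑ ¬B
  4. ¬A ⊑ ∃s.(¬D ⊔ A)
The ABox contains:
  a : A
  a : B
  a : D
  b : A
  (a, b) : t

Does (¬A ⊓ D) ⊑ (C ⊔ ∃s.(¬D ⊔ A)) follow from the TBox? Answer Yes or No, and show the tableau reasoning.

Yes

1. (¬A ⊓ D) ⊑ (C ⊔ ∃s.(¬D ⊔ A))  ⇔  ((¬A ⊓ D) ⊓ (¬C ⊓ ∀s.(D ⊓ ¬A))) unsat w.r.t. T
   all branches close; clash {C, ¬C} at x₀
2. Hence (¬A ⊓ D) ⊑ (C ⊔ ∃s.(¬D ⊔ A)): entailed.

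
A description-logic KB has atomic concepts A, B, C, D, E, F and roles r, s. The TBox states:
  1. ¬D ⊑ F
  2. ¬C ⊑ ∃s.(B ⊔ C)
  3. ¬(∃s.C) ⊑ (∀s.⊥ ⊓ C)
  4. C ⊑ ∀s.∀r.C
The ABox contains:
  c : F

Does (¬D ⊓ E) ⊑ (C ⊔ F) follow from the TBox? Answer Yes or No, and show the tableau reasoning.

Yes

1. (¬D ⊓ E) ⊑ (C ⊔ F)  ⇔  ((¬D ⊓ E) ⊓ (¬C ⊓ ¬F)) unsat w.r.t. T
   all branches close; clash {F, ¬F} at x₀
2. Hence (¬D ⊓ E) ⊑ (C ⊔ F): entailed.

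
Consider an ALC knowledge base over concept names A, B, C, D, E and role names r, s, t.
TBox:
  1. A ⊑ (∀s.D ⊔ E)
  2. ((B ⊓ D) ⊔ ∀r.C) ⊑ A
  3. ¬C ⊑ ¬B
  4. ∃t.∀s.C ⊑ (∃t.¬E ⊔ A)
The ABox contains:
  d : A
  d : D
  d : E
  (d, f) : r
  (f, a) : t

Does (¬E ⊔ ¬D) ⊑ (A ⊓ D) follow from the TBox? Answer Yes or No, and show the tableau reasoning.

No

1. (¬E ⊔ ¬D) ⊑ (A ⊓ D)  ⇔  ((¬E ⊔ ¬D) ⊓ (¬A ⊔ ¬D)) unsat w.r.t. T
   open: L(x₀) ⊇ {C, ¬A, ¬B, ¬E, ∀t.∃s.¬C, …} (+ ∃-successors)
2. Hence (¬E ⊔ ¬D) ⊑ (A ⊓ D): not entailed.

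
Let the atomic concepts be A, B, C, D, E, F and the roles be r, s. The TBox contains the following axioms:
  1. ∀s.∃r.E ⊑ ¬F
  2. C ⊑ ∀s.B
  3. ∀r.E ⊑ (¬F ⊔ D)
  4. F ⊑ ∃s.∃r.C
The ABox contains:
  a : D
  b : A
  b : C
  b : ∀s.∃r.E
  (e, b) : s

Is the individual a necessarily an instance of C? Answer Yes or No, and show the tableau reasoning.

1. a : C?  L(a) = {D} ∪ {¬C}
   open: L(a) ⊇ {D, ¬C, ¬F, ∃r.¬E} (+ ∃-successors) — a ∉ C possible
2. Hence a : C: not entailed.

No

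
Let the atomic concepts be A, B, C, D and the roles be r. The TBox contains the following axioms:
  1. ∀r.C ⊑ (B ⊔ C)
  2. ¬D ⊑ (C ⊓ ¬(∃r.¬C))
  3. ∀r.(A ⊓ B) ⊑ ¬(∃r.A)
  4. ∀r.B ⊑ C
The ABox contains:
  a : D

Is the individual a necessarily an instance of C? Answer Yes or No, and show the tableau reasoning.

1. a : C?  L(a) = {D} ∪ {¬C}
   open: L(a) ⊇ {D, ¬C, ∃r.(¬A ⊔ ¬B), ∃r.¬B, ∃r.¬C} (+ ∃-successors) — a ∉ C possible
2. Hence a : C: not entailed.

No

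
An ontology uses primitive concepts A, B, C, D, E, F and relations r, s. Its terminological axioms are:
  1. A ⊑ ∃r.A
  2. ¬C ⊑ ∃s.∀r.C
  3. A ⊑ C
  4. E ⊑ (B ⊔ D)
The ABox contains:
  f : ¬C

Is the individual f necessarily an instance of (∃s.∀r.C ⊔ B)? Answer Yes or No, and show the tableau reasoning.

1. f : (∃s.∀r.C ⊔ B)?  L(f) = {¬C} ∪ {(∀s.∃r.¬C ⊓ ¬B)}
   clash {C, ¬C} at f — f ∈ (∃s.∀r.C ⊔ B)
2. Hence f : (∃s.∀r.C ⊔ B): entailed.

Yes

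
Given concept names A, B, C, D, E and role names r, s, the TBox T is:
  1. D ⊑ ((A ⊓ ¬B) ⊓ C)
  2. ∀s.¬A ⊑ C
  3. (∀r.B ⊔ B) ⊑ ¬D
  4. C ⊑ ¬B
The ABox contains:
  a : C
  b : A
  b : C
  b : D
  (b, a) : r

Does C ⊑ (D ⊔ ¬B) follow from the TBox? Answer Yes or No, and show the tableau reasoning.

1. C ⊑ (D ⊔ ¬B)  ⇔  (C ⊓ (¬D ⊓ B)) unsat w.r.t. T
   all branches close; clash {B, ¬B} at x₀
2. Hence C ⊑ (D ⊔ ¬B): entailed.

Yes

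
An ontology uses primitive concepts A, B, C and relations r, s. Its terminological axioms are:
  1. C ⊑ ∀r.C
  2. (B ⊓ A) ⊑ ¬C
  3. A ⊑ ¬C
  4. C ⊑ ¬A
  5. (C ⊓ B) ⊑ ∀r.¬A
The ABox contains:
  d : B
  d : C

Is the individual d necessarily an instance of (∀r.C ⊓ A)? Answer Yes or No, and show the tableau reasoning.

1. d : (∀r.C ⊓ A)?  L(d) = {B, C} ∪ {(∃r.¬C ⊔ ¬A)}
   apply at d: C⊑∀r.C; C⊑¬A
   open: L(d) ⊇ {B, C, ¬A, ∀r.C, ∀r.¬A} — d ∉ (∀r.C ⊓ A) possible
2. Hence d : (∀r.C ⊓ A): not entailed.

No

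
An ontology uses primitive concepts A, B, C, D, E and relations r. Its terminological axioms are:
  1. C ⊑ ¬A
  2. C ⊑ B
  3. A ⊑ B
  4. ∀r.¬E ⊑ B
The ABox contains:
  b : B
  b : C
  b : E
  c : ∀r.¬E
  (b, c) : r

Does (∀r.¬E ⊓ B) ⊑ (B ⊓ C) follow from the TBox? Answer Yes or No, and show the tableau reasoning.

1. (∀r.¬E ⊓ B) ⊑ (B ⊓ C)  ⇔  ((∀r.¬E ⊓ B) ⊓ (¬B ⊔ ¬C)) unsat w.r.t. T
   open: L(x₀) ⊇ {B, ¬C, ∀r.¬E}
2. Hence (∀r.¬E ⊓ B) ⊑ (B ⊓ C): not entailed.

No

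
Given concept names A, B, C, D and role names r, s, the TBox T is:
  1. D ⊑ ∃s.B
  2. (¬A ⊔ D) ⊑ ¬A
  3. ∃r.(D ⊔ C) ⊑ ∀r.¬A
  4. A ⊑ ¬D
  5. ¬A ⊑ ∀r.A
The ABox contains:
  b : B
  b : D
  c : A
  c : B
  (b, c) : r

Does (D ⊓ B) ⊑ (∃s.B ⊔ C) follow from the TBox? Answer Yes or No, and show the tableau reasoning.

Yes

1. (D ⊓ B) ⊑ (∃s.B ⊔ C)  ⇔  ((D ⊓ B) ⊓ (∀s.¬B ⊓ ¬C)) unsat w.r.t. T
   all branches close; clash {D, ¬D} at x₀
2. Hence (D ⊓ B) ⊑ (∃s.B ⊔ C): entailed.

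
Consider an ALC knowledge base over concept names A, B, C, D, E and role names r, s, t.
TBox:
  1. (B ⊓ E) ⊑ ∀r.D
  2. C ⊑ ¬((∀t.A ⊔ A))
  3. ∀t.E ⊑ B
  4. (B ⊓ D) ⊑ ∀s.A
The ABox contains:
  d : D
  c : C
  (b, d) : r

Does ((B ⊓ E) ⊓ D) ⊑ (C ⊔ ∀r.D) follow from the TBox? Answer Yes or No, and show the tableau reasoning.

Yes

1. ((B ⊓ E) ⊓ D) ⊑ (C ⊔ ∀r.D)  ⇔  (((B ⊓ E) ⊓ D) ⊓ (¬C ⊓ ∃r.¬D)) unsat w.r.t. T
   all branches close; clash {D, ¬D} at an ∃-successor
2. Hence ((B ⊓ E) ⊓ D) ⊑ (C ⊔ ∀r.D): entailed.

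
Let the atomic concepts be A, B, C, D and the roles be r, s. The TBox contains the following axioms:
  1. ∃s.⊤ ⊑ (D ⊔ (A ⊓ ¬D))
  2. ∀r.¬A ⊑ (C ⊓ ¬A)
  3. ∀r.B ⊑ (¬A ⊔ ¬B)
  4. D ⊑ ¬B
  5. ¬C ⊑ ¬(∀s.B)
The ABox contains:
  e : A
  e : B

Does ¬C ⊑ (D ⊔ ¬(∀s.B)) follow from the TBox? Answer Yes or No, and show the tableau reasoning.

Yes

1. ¬C ⊑ (D ⊔ ¬(∀s.B))  ⇔  (¬C ⊓ (¬D ⊓ ∀s.B)) unsat w.r.t. T
   all branches close; clash {C, ¬C} at x₀
2. Hence ¬C ⊑ (D ⊔ ¬(∀s.B)): entailed.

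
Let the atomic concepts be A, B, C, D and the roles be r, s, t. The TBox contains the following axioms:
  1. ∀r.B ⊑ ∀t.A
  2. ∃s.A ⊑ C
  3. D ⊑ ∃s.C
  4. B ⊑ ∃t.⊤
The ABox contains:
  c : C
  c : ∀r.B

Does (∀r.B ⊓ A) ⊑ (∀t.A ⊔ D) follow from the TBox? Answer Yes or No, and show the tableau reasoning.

1. (∀r.B ⊓ A) ⊑ (∀t.A ⊔ D)  ⇔  ((∀r.B ⊓ A) ⊓ (∃t.¬A ⊓ ¬D)) unsat w.r.t. T
   all branches close; clash {A, ¬A} at an ∃-successor
2. Hence (∀r.B ⊓ A) ⊑ (∀t.A ⊔ D): entailed.

Yes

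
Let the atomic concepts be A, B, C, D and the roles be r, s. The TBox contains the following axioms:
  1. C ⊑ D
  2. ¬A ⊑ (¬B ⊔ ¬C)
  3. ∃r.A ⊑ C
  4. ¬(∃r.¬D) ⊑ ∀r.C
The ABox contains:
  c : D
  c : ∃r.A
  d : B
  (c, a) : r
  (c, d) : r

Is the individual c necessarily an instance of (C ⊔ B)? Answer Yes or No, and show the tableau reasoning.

Yes

1. c : (C ⊔ B)?  L(c) = {D, ∃r.A} ∪ {(¬C ⊓ ¬B)}
   clash {C, ¬C} at c — c ∈ (C ⊔ B)
2. Hence c : (C ⊔ B): entailed.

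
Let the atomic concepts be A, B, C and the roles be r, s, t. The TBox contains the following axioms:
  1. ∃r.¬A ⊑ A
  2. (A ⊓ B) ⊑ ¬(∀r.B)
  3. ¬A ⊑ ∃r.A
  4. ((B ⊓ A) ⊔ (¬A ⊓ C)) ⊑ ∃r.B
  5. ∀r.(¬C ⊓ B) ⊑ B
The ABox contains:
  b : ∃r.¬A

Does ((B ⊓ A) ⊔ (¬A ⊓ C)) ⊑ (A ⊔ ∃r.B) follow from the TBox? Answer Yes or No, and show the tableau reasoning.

1. ((B ⊓ A) ⊔ (¬A ⊓ C)) ⊑ (A ⊔ ∃r.B)  ⇔  (((B ⊓ A) ⊔ (¬A ⊓ C)) ⊓ (¬A ⊓ ∀r.¬B)) unsat w.r.t. T
   all branches close; clash {A, ¬A} at x₀
2. Hence ((B ⊓ A) ⊔ (¬A ⊓ C)) ⊑ (A ⊔ ∃r.B): entailed.

Yes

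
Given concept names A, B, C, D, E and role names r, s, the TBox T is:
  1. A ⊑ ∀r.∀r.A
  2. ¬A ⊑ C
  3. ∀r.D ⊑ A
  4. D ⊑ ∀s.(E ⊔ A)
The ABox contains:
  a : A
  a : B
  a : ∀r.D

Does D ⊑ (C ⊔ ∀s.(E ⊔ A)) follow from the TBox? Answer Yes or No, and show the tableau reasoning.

1. D ⊑ (C ⊔ ∀s.(E ⊔ A))  ⇔  (D ⊓ (¬C ⊓ ∃s.(¬E ⊓ ¬A))) unsat w.r.t. T
   all branches close; clash {C, ¬C} at x₀
2. Hence D ⊑ (C ⊔ ∀s.(E ⊔ A)): entailed.

Yes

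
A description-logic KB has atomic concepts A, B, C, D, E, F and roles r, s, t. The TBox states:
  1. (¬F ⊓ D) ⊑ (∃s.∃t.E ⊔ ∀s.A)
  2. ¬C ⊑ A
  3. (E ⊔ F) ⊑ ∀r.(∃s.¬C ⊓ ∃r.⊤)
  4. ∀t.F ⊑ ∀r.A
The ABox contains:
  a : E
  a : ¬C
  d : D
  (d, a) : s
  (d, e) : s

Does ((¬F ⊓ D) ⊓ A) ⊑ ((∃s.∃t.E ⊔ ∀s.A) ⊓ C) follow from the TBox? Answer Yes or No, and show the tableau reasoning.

1. ((¬F ⊓ D) ⊓ A) ⊑ ((∃s.∃t.E ⊔ ∀s.A) ⊓ C)  ⇔  (((¬F ⊓ D) ⊓ A) ⊓ ((∀s.∀t.¬E ⊓ ∃s.¬A) ⊔ ¬C)) unsat w.r.t. T
   apply at x₀: (¬F ⊓ D)⊑(∃s.∃t.E ⊔ ∀s.A)
   open: L(x₀) ⊇ {A, D, ¬C, ¬E, ¬F, …} (+ ∃-successors)
2. Hence ((¬F ⊓ D) ⊓ A) ⊑ ((∃s.∃t.E ⊔ ∀s.A) ⊓ C): not entailed.

No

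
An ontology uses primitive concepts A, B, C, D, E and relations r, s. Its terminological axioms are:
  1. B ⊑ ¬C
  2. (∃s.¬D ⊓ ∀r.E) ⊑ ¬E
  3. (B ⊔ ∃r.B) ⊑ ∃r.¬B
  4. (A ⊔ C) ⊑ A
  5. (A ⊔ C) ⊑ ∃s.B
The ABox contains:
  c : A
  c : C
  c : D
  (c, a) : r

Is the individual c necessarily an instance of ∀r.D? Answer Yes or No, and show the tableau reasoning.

1. c : ∀r.D?  L(c) = {A, C, D} ∪ {∃r.¬D}
   open: L(c) ⊇ {A, C, D, ¬B, ∀r.¬B, …} (+ ∃-successors) — c ∉ ∀r.D possible
2. Hence c : ∀r.D: not entailed.

No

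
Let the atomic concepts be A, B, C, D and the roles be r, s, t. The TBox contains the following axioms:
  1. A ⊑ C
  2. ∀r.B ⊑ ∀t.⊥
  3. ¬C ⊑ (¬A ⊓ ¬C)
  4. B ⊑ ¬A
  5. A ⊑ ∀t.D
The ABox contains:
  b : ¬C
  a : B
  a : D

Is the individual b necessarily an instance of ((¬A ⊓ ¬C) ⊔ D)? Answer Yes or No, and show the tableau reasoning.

1. b : ((¬A ⊓ ¬C) ⊔ D)?  L(b) = {¬C} ∪ {((A ⊔ C) ⊓ ¬D)}
   clash {C, ¬C} at b — b ∈ ((¬A ⊓ ¬C) ⊔ D)
2. Hence b : ((¬A ⊓ ¬C) ⊔ D): entailed.

Yes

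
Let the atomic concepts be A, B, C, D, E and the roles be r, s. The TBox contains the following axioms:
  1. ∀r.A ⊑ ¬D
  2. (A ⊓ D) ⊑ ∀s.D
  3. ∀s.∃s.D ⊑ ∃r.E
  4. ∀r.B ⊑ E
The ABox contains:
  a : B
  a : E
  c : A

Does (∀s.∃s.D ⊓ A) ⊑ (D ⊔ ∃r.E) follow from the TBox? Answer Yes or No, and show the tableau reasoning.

1. (∀s.∃s.D ⊓ A) ⊑ (D ⊔ ∃r.E)  ⇔  ((∀s.∃s.D ⊓ A) ⊓ (¬D ⊓ ∀r.¬E)) unsat w.r.t. T
   all branches close; clash {E, ¬E} at an ∃-successor
2. Hence (∀s.∃s.D ⊓ A) ⊑ (D ⊔ ∃r.E): entailed.

Yes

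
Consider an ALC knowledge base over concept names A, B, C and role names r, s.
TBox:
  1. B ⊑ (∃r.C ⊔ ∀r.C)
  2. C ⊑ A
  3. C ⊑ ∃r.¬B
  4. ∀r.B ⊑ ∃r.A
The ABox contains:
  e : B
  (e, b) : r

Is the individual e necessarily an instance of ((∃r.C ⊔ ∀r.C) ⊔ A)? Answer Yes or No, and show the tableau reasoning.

1. e : ((∃r.C ⊔ ∀r.C) ⊔ A)?  L(e) = {B} ∪ {((∀r.¬C ⊓ ∃r.¬C) ⊓ ¬A)}
   clash {A, ¬A} at e — e ∈ ((∃r.C ⊔ ∀r.C) ⊔ A)
2. Hence e : ((∃r.C ⊔ ∀r.C) ⊔ A): entailed.

Yes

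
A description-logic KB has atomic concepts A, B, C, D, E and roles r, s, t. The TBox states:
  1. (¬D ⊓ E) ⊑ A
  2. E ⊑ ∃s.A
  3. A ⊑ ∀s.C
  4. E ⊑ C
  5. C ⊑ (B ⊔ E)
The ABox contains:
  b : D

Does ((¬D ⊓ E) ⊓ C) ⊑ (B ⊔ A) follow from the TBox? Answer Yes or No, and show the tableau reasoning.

1. ((¬D ⊓ E) ⊓ C) ⊑ (B ⊔ A)  ⇔  (((¬D ⊓ E) ⊓ C) ⊓ (¬B ⊓ ¬A)) unsat w.r.t. T
   all branches close; clash {A, ¬A} at x₀
2. Hence ((¬D ⊓ E) ⊓ C) ⊑ (B ⊔ A): entailed.

Yes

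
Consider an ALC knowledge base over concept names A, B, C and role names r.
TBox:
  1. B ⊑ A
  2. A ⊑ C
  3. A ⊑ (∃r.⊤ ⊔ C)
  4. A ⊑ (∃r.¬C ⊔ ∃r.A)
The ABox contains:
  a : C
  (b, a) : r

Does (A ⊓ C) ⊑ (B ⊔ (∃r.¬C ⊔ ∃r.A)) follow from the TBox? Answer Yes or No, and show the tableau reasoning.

Yes

1. (A ⊓ C) ⊑ (B ⊔ (∃r.¬C ⊔ ∃r.A))  ⇔  ((A ⊓ C) ⊓ (¬B ⊓ (∀r.C ⊓ ∀r.¬A))) unsat w.r.t. T
   all branches close; clash {A, ¬A} at an ∃-successor
2. Hence (A ⊓ C) ⊑ (B ⊔ (∃r.¬C ⊔ ∃r.A)): entailed.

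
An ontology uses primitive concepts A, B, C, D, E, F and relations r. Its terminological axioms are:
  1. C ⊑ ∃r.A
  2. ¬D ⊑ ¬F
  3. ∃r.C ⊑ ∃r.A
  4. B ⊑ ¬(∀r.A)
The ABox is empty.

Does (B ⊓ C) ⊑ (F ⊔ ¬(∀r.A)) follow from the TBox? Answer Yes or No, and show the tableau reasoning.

Yes

1. (B ⊓ C) ⊑ (F ⊔ ¬(∀r.A))  ⇔  ((B ⊓ C) ⊓ (¬F ⊓ ∀r.A)) unsat w.r.t. T
   all branches close; clash {A, ¬A} at an ∃-successor
2. Hence (B ⊓ C) ⊑ (F ⊔ ¬(∀r.A)): entailed.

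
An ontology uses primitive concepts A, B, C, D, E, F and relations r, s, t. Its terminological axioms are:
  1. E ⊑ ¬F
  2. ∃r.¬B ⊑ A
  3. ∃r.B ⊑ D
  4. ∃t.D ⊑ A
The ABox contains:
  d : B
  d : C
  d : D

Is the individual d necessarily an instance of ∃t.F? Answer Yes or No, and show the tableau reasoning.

No

1. d : ∃t.F?  L(d) = {B, C, D} ∪ {∀t.¬F}
   open: L(d) ⊇ {B, C, D, ¬E, ∀r.B, …} — d ∉ ∃t.F possible
2. Hence d : ∃t.F: not entailed.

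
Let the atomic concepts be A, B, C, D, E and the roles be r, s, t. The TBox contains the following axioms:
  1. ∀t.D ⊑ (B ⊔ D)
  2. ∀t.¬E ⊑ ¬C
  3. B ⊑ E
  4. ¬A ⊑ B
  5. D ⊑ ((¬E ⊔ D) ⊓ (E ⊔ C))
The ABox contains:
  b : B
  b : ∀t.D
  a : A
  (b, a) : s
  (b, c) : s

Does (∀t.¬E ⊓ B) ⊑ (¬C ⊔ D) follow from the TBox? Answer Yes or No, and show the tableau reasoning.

Yes

1. (∀t.¬E ⊓ B) ⊑ (¬C ⊔ D)  ⇔  ((∀t.¬E ⊓ B) ⊓ (C ⊓ ¬D)) unsat w.r.t. T
   all branches close; clash {C, ¬C} at x₀
2. Hence (∀t.¬E ⊓ B) ⊑ (¬C ⊔ D): entailed.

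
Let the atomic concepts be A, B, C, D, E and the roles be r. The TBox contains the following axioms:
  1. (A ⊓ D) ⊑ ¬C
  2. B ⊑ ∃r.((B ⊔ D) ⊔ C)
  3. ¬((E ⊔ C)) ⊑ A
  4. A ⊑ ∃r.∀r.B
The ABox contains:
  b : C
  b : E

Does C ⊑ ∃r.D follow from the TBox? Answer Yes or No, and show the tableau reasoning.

1. C ⊑ ∃r.D  ⇔  (C ⊓ ∀r.¬D) unsat w.r.t. T
   open: L(x₀) ⊇ {C, ¬A, ¬B, ∀r.¬D}
2. Hence C ⊑ ∃r.D: not entailed.

No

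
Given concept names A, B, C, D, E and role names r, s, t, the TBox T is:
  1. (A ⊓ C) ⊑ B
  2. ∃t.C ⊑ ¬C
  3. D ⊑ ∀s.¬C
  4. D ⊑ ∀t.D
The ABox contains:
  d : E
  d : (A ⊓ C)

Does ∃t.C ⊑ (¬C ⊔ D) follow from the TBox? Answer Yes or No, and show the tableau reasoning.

1. ∃t.C ⊑ (¬C ⊔ D)  ⇔  (∃t.C ⊓ (C ⊓ ¬D)) unsat w.r.t. T
   all branches close; clash {C, ¬C} at x₀
2. Hence ∃t.C ⊑ (¬C ⊔ D): entailed.

Yes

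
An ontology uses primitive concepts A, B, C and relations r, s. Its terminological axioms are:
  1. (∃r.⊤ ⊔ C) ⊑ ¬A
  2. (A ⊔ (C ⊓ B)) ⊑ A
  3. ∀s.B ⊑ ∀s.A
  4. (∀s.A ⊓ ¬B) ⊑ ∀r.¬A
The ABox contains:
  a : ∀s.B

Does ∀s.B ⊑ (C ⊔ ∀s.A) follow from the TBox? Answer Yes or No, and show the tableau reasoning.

Yes

1. ∀s.B ⊑ (C ⊔ ∀s.A)  ⇔  (∀s.B ⊓ (¬C ⊓ ∃s.¬A)) unsat w.r.t. T
   all branches close; clash {A, ¬A} at x₀
2. Hence ∀s.B ⊑ (C ⊔ ∀s.A): entailed.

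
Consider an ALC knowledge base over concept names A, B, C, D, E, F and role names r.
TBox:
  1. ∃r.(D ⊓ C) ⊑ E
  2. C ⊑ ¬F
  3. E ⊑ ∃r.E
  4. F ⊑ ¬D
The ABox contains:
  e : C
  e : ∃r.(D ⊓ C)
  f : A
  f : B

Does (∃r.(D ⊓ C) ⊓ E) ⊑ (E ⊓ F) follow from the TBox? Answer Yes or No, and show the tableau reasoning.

1. (∃r.(D ⊓ C) ⊓ E) ⊑ (E ⊓ F)  ⇔  ((∃r.(D ⊓ C) ⊓ E) ⊓ (¬E ⊔ ¬F)) unsat w.r.t. T
   apply at x₀: E⊑∃r.E
   open: L(x₀) ⊇ {E, ¬C, ¬F, ∃r.(D ⊓ C), ∃r.E} (+ ∃-successors)
2. Hence (∃r.(D ⊓ C) ⊓ E) ⊑ (E ⊓ F): not entailed.

No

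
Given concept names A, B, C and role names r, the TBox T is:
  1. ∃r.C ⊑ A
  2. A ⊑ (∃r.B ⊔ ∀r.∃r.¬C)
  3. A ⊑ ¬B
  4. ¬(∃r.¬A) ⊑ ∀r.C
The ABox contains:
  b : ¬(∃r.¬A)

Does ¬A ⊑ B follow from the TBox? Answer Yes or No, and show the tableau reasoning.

1. ¬A ⊑ B  ⇔  (¬A ⊓ ¬B) unsat w.r.t. T
   open: L(x₀) ⊇ {¬A, ¬B, ∀r.¬C, ∃r.¬A} (+ ∃-successors)
2. Hence ¬A ⊑ B: not entailed.

No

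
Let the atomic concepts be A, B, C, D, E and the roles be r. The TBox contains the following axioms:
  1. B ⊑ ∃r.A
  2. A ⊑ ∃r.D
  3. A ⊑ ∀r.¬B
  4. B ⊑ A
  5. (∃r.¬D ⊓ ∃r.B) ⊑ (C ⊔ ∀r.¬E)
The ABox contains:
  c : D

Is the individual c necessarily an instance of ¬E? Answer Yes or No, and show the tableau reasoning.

1. c : ¬E?  L(c) = {D} ∪ {E}
   open: L(c) ⊇ {D, E, ¬A, ¬B, ∀r.D} — c ∉ ¬E possible
2. Hence c : ¬E: not entailed.

No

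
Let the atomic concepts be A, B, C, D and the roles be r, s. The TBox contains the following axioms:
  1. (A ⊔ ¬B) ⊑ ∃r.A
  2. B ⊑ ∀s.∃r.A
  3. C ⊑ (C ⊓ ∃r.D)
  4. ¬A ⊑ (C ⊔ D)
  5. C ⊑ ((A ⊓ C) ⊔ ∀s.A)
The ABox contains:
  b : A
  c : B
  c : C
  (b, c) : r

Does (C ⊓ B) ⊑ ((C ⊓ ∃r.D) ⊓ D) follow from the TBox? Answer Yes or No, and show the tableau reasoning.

1. (C ⊓ B) ⊑ ((C ⊓ ∃r.D) ⊓ D)  ⇔  ((C ⊓ B) ⊓ ((¬C ⊔ ∀r.¬D) ⊔ ¬D)) unsat w.r.t. T
   apply at x₀: B⊑∀s.∃r.A; C⊑(C ⊓ ∃r.D); C⊑((A ⊓ C) ⊔ ∀s.A)
   open: L(x₀) ⊇ {A, B, C, ¬D, ∀s.∃r.A, …} (+ ∃-successors)
2. Hence (C ⊓ B) ⊑ ((C ⊓ ∃r.D) ⊓ D): not entailed.

No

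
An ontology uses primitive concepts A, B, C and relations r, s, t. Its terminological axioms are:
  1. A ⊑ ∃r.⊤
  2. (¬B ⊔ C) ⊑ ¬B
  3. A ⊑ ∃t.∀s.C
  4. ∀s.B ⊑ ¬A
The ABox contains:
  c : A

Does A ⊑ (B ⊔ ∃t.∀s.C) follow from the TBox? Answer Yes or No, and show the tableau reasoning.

1. A ⊑ (B ⊔ ∃t.∀s.C)  ⇔  (A ⊓ (¬B ⊓ ∀t.∃s.¬C)) unsat w.r.t. T
   all branches close; clash {A, ¬A} at x₀
2. Hence A ⊑ (B ⊔ ∃t.∀s.C): entailed.

Yes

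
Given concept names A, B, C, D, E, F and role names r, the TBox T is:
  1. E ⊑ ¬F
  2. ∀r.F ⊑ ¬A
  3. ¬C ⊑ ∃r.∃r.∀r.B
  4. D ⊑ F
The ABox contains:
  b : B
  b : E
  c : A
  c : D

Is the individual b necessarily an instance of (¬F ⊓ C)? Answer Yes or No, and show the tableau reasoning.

No

1. b : (¬F ⊓ C)?  L(b) = {B, E} ∪ {(F ⊔ ¬C)}
   apply at b: E⊑¬F
   open: L(b) ⊇ {B, E, ¬C, ¬D, ¬F, …} (+ ∃-successors) — b ∉ (¬F ⊓ C) possible
2. Hence b : (¬F ⊓ C): not entailed.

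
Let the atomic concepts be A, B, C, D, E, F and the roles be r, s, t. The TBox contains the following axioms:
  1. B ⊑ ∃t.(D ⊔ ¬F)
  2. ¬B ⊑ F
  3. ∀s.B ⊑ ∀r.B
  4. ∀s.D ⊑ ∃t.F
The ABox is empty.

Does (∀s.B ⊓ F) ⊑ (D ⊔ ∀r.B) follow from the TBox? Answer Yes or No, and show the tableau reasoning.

Yes

1. (∀s.B ⊓ F) ⊑ (D ⊔ ∀r.B)  ⇔  ((∀s.B ⊓ F) ⊓ (¬D ⊓ ∃r.¬B)) unsat w.r.t. T
   all branches close; clash {B, ¬B} at an ∃-successor
2. Hence (∀s.B ⊓ F) ⊑ (D ⊔ ∀r.B): entailed.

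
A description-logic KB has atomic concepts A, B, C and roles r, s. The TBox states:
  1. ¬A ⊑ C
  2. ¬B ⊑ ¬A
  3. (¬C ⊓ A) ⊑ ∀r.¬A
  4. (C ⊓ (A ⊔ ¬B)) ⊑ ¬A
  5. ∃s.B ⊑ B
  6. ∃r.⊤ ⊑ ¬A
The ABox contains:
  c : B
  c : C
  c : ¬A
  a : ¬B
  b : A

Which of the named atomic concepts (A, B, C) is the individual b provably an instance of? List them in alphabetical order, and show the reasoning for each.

1. b : A?  L(b) = {A} ∪ {¬A}
   clash {A, ¬A} at b — b ∈ A
2. b : B?  L(b) = {A} ∪ {¬B}
   clash {A, ¬A} at b — b ∈ B
3. b : C?  L(b) = {A} ∪ {¬C}
   open: L(b) ⊇ {A, B, ¬C, ∀r.¬A, ∀r.⊥} — b ∉ C possible
4. Entailed for b: {A, B}

{A, B}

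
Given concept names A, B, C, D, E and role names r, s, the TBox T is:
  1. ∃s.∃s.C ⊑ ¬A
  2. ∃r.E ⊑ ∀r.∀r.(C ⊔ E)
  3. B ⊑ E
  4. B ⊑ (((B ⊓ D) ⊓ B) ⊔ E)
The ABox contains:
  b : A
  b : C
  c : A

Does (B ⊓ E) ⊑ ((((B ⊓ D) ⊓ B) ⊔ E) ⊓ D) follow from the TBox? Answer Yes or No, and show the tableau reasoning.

No

1. (B ⊓ E) ⊑ ((((B ⊓ D) ⊓ B) ⊔ E) ⊓ D)  ⇔  ((B ⊓ E) ⊓ ((((¬B ⊔ ¬D) ⊔ ¬B) ⊓ ¬E) ⊔ ¬D)) unsat w.r.t. T
   apply at x₀: B⊑(((B ⊓ D) ⊓ B) ⊔ E)
   open: L(x₀) ⊇ {B, E, ¬D, ∀r.¬E, ∀s.∀s.¬C}
2. Hence (B ⊓ E) ⊑ ((((B ⊓ D) ⊓ B) ⊔ E) ⊓ D): not entailed.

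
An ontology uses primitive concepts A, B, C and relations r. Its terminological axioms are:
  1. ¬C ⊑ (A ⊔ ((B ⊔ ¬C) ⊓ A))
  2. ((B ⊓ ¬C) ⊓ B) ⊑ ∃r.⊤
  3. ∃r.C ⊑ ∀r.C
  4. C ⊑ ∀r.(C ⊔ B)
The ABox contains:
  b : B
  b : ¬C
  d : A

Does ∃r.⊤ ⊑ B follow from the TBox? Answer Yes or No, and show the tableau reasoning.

No

1. ∃r.⊤ ⊑ B  ⇔  (∃r.⊤ ⊓ ¬B) unsat w.r.t. T
   open: L(x₀) ⊇ {A, ¬B, ¬C, ∀r.¬C, ∃r.⊤} (+ ∃-successors)
2. Hence ∃r.⊤ ⊑ B: not entailed.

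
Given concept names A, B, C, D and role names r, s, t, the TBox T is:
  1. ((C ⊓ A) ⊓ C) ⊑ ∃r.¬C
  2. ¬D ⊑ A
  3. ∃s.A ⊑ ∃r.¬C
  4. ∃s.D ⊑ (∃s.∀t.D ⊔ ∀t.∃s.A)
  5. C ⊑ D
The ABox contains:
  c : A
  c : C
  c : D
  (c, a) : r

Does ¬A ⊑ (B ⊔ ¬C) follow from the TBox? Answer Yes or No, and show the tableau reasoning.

No

1. ¬A ⊑ (B ⊔ ¬C)  ⇔  (¬A ⊓ (¬B ⊓ C)) unsat w.r.t. T
   apply at x₀: C⊑D
   open: L(x₀) ⊇ {C, D, ¬A, ¬B, ∀s.¬A, …}
2. Hence ¬A ⊑ (B ⊔ ¬C): not entailed.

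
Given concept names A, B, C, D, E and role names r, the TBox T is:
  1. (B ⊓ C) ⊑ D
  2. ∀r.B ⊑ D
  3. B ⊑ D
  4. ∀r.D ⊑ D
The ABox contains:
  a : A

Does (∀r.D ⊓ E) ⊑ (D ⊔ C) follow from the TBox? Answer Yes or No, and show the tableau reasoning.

1. (∀r.D ⊓ E) ⊑ (D ⊔ C)  ⇔  ((∀r.D ⊓ E) ⊓ (¬D ⊓ ¬C)) unsat w.r.t. T
   all branches close; clash {D, ¬D} at x₀
2. Hence (∀r.D ⊓ E) ⊑ (D ⊔ C): entailed.

Yes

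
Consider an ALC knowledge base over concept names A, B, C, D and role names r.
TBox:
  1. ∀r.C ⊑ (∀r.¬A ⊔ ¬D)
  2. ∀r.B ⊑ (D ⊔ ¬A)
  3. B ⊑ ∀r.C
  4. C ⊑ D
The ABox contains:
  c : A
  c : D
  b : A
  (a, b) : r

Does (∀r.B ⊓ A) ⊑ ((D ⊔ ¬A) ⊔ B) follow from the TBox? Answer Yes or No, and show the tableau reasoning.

Yes

1. (∀r.B ⊓ A) ⊑ ((D ⊔ ¬A) ⊔ B)  ⇔  ((∀r.B ⊓ A) ⊓ ((¬D ⊓ A) ⊓ ¬B)) unsat w.r.t. T
   all branches close; clash {D, ¬D} at x₀
2. Hence (∀r.B ⊓ A) ⊑ ((D ⊔ ¬A) ⊔ B): entailed.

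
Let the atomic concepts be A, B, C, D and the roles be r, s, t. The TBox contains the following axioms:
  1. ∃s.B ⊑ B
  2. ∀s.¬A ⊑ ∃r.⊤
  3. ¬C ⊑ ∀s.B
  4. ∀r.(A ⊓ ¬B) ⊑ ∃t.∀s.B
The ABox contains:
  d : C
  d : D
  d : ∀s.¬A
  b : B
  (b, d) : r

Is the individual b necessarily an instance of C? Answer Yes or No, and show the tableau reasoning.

1. b : C?  L(b) = {B} ∪ {¬C}
   apply at b: ¬C⊑∀s.B
   open: L(b) ⊇ {B, ¬C, ∀s.B, ∃r.(¬A ⊔ B), ∃s.A} (+ ∃-successors) — b ∉ C possible
2. Hence b : C: not entailed.

No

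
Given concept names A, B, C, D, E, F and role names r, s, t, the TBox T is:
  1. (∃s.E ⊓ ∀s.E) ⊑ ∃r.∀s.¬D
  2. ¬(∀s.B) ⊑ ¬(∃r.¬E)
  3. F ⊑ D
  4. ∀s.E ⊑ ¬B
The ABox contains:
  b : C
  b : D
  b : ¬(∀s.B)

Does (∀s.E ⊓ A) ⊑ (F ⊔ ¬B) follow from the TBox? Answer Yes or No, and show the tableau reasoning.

1. (∀s.E ⊓ A) ⊑ (F ⊔ ¬B)  ⇔  ((∀s.E ⊓ A) ⊓ (¬F ⊓ B)) unsat w.r.t. T
   all branches close; clash {B, ¬B} at x₀
2. Hence (∀s.E ⊓ A) ⊑ (F ⊔ ¬B): entailed.

Yes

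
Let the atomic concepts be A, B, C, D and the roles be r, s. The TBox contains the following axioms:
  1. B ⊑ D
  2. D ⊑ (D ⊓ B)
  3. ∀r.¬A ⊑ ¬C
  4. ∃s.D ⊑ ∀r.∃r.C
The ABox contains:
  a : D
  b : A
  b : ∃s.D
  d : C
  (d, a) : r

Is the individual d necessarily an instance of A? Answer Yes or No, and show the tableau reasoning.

1. d : A?  L(d) = {C} ∪ {¬A}
   open: L(d) ⊇ {C, ¬A, ¬B, ¬D, ∀s.¬D, …} (+ ∃-successors) — d ∉ A possible
2. Hence d : A: not entailed.

No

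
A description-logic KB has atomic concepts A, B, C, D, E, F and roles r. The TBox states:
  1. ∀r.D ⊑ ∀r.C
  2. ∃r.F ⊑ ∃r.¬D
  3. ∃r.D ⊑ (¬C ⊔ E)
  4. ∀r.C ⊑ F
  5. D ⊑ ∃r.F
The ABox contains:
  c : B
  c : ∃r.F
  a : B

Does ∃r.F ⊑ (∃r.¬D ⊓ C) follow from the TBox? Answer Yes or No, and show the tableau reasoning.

No

1. ∃r.F ⊑ (∃r.¬D ⊓ C)  ⇔  (∃r.F ⊓ (∀r.D ⊔ ¬C)) unsat w.r.t. T
   apply at x₀: ∃r.F⊑∃r.¬D
   open: L(x₀) ⊇ {¬C, ∀r.¬D, ∃r.F, ∃r.¬C, ∃r.¬D} (+ ∃-successors)
2. Hence ∃r.F ⊑ (∃r.¬D ⊓ C): not entailed.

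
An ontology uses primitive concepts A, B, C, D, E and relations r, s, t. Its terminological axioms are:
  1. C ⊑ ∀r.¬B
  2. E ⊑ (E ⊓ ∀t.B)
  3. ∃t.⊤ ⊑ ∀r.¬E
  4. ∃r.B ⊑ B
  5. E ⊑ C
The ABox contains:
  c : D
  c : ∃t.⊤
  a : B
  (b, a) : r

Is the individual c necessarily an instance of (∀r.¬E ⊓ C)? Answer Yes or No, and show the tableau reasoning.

1. c : (∀r.¬E ⊓ C)?  L(c) = {D, ∃t.⊤} ∪ {(∃r.E ⊔ ¬C)}
   apply at c: ∃t.⊤⊑∀r.¬E
   open: L(c) ⊇ {D, ¬C, ¬E, ∀r.¬B, ∀r.¬E, …} (+ ∃-successors) — c ∉ (∀r.¬E ⊓ C) possible
2. Hence c : (∀r.¬E ⊓ C): not entailed.

No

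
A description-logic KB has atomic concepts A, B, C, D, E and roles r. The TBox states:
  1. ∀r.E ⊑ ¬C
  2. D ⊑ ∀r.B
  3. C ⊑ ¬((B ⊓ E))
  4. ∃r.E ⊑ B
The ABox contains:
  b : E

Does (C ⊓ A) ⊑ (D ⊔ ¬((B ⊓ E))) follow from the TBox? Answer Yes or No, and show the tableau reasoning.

1. (C ⊓ A) ⊑ (D ⊔ ¬((B ⊓ E)))  ⇔  ((C ⊓ A) ⊓ (¬D ⊓ (B ⊓ E))) unsat w.r.t. T
   all branches close; clash {E, ¬E} at x₀
2. Hence (C ⊓ A) ⊑ (D ⊔ ¬((B ⊓ E))): entailed.

Yes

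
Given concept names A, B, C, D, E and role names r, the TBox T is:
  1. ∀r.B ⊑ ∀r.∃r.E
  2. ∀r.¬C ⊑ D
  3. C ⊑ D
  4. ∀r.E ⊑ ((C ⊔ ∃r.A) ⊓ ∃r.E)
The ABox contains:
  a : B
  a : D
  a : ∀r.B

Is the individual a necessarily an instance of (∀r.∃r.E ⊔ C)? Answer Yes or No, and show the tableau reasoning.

Yes

1. a : (∀r.∃r.E ⊔ C)?  L(a) = {B, D, ∀r.B} ∪ {(∃r.∀r.¬E ⊓ ¬C)}
   clash {E, ¬E} at an ∃-successor — a ∈ (∀r.∃r.E ⊔ C)
2. Hence a : (∀r.∃r.E ⊔ C): entailed.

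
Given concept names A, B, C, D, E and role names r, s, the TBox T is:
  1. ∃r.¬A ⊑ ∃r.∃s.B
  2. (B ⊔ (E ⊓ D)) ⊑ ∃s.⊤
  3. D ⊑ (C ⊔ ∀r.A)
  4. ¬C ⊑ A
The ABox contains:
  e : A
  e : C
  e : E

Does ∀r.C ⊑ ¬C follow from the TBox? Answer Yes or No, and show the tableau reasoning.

1. ∀r.C ⊑ ¬C  ⇔  (∀r.C ⊓ C) unsat w.r.t. T
   open: L(x₀) ⊇ {C, ¬B, ¬D, ∀r.A, ∀r.C}
2. Hence ∀r.C ⊑ ¬C: not entailed.

No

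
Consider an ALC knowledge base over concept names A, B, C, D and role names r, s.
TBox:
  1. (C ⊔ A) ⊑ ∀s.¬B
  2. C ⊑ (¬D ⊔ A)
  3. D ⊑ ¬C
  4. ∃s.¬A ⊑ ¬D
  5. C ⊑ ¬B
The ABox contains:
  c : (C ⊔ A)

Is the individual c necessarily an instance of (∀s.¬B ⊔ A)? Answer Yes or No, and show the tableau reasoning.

Yes

1. c : (∀s.¬B ⊔ A)?  L(c) = {(C ⊔ A)} ∪ {(∃s.B ⊓ ¬A)}
   clash {A, ¬A} at c — c ∈ (∀s.¬B ⊔ A)
2. Hence c : (∀s.¬B ⊔ A): entailed.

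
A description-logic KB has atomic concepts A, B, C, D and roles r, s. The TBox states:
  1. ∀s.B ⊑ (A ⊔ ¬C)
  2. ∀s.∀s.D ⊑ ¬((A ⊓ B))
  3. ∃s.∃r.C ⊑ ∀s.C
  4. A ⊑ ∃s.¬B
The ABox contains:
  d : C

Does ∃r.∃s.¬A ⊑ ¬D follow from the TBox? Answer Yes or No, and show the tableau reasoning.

1. ∃r.∃s.¬A ⊑ ¬D  ⇔  (∃r.∃s.¬A ⊓ D) unsat w.r.t. T
   open: L(x₀) ⊇ {D, ¬A, ∀s.∀r.¬C, ∃r.∃s.¬A, ∃s.¬B, …} (+ ∃-successors)
2. Hence ∃r.∃s.¬A ⊑ ¬D: not entailed.

No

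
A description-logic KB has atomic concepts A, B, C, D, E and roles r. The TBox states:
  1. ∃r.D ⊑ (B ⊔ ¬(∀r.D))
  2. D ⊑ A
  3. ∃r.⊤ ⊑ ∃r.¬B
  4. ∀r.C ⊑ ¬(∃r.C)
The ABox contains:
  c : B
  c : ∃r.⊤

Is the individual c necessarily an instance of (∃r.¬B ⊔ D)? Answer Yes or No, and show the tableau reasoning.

1. c : (∃r.¬B ⊔ D)?  L(c) = {B, ∃r.⊤} ∪ {(∀r.B ⊓ ¬D)}
   clash {B, ¬B} at an ∃-successor — c ∈ (∃r.¬B ⊔ D)
2. Hence c : (∃r.¬B ⊔ D): entailed.

Yes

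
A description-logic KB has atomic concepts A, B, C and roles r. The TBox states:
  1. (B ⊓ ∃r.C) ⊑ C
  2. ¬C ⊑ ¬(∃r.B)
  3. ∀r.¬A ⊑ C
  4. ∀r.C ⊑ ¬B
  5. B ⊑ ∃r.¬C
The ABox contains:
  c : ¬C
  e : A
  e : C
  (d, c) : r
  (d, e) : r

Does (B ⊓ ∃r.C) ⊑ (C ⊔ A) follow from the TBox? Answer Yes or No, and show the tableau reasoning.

Yes

1. (B ⊓ ∃r.C) ⊑ (C ⊔ A)  ⇔  ((B ⊓ ∃r.C) ⊓ (¬C ⊓ ¬A)) unsat w.r.t. T
   all branches close; clash {C, ¬C} at x₀
2. Hence (B ⊓ ∃r.C) ⊑ (C ⊔ A): entailed.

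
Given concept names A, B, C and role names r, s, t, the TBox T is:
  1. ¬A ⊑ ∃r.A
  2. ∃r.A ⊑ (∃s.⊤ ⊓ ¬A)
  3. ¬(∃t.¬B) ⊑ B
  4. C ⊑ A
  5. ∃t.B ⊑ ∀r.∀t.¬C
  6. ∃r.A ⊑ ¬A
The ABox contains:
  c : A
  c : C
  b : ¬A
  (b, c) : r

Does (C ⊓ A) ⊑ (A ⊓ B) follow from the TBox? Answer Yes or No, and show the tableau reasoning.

No

1. (C ⊓ A) ⊑ (A ⊓ B)  ⇔  ((C ⊓ A) ⊓ (¬A ⊔ ¬B)) unsat w.r.t. T
   open: L(x₀) ⊇ {A, C, ¬B, ∀r.¬A, ∀t.¬B, …} (+ ∃-successors)
2. Hence (C ⊓ A) ⊑ (A ⊓ B): not entailed.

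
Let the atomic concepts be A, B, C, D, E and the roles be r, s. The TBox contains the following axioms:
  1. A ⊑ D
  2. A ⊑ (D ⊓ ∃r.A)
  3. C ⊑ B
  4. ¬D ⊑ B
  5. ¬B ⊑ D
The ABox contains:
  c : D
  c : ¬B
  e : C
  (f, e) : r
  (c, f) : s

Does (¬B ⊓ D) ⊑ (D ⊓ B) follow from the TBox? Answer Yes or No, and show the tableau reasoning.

1. (¬B ⊓ D) ⊑ (D ⊓ B)  ⇔  ((¬B ⊓ D) ⊓ (¬D ⊔ ¬B)) unsat w.r.t. T
   open: L(x₀) ⊇ {D, ¬A, ¬B, ¬C}
2. Hence (¬B ⊓ D) ⊑ (D ⊓ B): not entailed.

No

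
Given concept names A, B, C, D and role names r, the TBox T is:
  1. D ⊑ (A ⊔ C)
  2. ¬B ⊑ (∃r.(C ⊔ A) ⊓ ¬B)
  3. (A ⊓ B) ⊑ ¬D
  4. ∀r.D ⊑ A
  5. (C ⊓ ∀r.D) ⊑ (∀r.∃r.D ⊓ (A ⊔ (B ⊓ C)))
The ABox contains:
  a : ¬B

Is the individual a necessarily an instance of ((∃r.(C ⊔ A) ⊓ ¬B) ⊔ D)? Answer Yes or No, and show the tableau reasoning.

1. a : ((∃r.(C ⊔ A) ⊓ ¬B) ⊔ D)?  L(a) = {¬B} ∪ {((∀r.(¬C ⊓ ¬A) ⊔ B) ⊓ ¬D)}
   clash {B, ¬B} at a — a ∈ ((∃r.(C ⊔ A) ⊓ ¬B) ⊔ D)
2. Hence a : ((∃r.(C ⊔ A) ⊓ ¬B) ⊔ D): entailed.

Yes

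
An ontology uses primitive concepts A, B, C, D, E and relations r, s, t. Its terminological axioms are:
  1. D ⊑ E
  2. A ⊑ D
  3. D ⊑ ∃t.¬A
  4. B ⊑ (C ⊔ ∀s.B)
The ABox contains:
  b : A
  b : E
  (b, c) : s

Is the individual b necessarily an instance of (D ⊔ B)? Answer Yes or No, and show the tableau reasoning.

1. b : (D ⊔ B)?  L(b) = {A, E} ∪ {(¬D ⊓ ¬B)}
   clash {D, ¬D} at b — b ∈ (D ⊔ B)
2. Hence b : (D ⊔ B): entailed.

Yes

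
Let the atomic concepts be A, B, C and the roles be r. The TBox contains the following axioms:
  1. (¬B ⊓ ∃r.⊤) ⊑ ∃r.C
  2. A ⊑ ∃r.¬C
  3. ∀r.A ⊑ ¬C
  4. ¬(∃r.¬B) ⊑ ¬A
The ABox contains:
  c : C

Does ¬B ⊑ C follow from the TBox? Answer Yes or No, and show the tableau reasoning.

No

1. ¬B ⊑ C  ⇔  (¬B ⊓ ¬C) unsat w.r.t. T
   open: L(x₀) ⊇ {¬A, ¬B, ¬C, ∀r.⊥}
2. Hence ¬B ⊑ C: not entailed.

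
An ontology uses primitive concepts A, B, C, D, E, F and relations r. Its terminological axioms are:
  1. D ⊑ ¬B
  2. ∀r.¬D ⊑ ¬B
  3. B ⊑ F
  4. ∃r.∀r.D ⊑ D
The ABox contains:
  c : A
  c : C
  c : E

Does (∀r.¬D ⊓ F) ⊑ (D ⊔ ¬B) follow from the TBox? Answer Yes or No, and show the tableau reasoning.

1. (∀r.¬D ⊓ F) ⊑ (D ⊔ ¬B)  ⇔  ((∀r.¬D ⊓ F) ⊓ (¬D ⊓ B)) unsat w.r.t. T
   all branches close; clash {B, ¬B} at x₀
2. Hence (∀r.¬D ⊓ F) ⊑ (D ⊔ ¬B): entailed.

Yes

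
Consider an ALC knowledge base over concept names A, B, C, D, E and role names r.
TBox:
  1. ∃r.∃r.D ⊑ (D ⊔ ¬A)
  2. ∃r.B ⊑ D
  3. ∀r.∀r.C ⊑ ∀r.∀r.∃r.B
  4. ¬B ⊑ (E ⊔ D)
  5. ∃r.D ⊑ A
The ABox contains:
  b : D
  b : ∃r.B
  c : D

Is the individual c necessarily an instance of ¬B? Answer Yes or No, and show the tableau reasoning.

1. c : ¬B?  L(c) = {D} ∪ {B}
   open: L(c) ⊇ {B, D, ∀r.¬D, ∀r.∀r.¬D, ∃r.∃r.¬C} (+ ∃-successors) — c ∉ ¬B possible
2. Hence c : ¬B: not entailed.

No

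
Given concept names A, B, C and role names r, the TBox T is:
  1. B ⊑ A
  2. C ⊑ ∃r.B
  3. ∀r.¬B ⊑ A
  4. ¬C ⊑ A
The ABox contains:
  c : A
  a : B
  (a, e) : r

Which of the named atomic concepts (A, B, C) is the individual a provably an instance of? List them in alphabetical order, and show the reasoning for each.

{A, B}

1. a : A?  L(a) = {B} ∪ {¬A}
   clash {A, ¬A} at a — a ∈ A
2. a : B?  L(a) = {B} ∪ {¬B}
   clash {B, ¬B} at a — a ∈ B
3. a : C?  L(a) = {B} ∪ {¬C}
   apply at a: B⊑A; ¬C⊑A
   open: L(a) ⊇ {A, B, ¬C} — a ∉ C possible
4. Entailed for a: {A, B}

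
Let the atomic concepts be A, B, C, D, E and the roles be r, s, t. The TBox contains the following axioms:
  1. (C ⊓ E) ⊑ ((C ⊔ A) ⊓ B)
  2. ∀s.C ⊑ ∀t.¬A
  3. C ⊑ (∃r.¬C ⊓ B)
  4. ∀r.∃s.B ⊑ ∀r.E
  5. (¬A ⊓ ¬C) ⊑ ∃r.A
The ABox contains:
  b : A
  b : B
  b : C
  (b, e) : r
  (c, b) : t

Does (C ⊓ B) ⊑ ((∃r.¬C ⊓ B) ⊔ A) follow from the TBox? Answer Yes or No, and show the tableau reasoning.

Yes

1. (C ⊓ B) ⊑ ((∃r.¬C ⊓ B) ⊔ A)  ⇔  ((C ⊓ B) ⊓ ((∀r.C ⊔ ¬B) ⊓ ¬A)) unsat w.r.t. T
   all branches close; clash {B, ¬B} at x₀
2. Hence (C ⊓ B) ⊑ ((∃r.¬C ⊓ B) ⊔ A): entailed.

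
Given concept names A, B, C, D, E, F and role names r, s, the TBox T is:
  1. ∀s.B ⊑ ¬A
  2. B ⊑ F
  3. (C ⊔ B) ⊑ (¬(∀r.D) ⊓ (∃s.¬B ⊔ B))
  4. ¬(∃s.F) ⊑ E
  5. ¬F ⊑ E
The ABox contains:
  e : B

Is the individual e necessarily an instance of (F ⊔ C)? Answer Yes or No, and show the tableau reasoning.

Yes

1. e : (F ⊔ C)?  L(e) = {B} ∪ {(¬F ⊓ ¬C)}
   clash {F, ¬F} at e — e ∈ (F ⊔ C)
2. Hence e : (F ⊔ C): entailed.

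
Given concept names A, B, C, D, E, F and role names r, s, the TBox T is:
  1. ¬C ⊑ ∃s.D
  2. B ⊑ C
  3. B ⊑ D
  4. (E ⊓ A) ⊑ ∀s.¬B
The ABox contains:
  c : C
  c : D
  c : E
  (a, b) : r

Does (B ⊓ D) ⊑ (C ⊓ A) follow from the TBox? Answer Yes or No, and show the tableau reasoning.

1. (B ⊓ D) ⊑ (C ⊓ A)  ⇔  ((B ⊓ D) ⊓ (¬C ⊔ ¬A)) unsat w.r.t. T
   apply at x₀: B⊑C
   open: L(x₀) ⊇ {B, C, D, ¬A}
2. Hence (B ⊓ D) ⊑ (C ⊓ A): not entailed.

No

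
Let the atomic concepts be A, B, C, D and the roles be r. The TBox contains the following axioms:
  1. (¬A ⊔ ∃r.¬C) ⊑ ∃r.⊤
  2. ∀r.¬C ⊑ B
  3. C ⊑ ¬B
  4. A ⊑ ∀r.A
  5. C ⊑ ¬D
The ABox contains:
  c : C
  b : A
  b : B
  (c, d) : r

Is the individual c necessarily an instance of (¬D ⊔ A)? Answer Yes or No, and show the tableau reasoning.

Yes

1. c : (¬D ⊔ A)?  L(c) = {C} ∪ {(D ⊓ ¬A)}
   clash {D, ¬D} at c — c ∈ (¬D ⊔ A)
2. Hence c : (¬D ⊔ A): entailed.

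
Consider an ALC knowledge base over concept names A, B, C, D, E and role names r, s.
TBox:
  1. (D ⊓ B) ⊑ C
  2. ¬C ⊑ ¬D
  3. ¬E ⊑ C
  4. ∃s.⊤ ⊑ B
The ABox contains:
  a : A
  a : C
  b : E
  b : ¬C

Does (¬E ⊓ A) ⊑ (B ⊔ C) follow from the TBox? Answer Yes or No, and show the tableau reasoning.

Yes

1. (¬E ⊓ A) ⊑ (B ⊔ C)  ⇔  ((¬E ⊓ A) ⊓ (¬B ⊓ ¬C)) unsat w.r.t. T
   all branches close; clash {C, ¬C} at x₀
2. Hence (¬E ⊓ A) ⊑ (B ⊔ C): entailed.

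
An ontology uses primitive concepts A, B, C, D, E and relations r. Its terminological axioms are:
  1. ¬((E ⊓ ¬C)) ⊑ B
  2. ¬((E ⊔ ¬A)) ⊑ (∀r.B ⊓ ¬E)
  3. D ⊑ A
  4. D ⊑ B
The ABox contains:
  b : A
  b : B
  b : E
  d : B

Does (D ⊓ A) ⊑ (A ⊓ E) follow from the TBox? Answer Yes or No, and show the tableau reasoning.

1. (D ⊓ A) ⊑ (A ⊓ E)  ⇔  ((D ⊓ A) ⊓ (¬A ⊔ ¬E)) unsat w.r.t. T
   apply at x₀: D⊑B
   open: L(x₀) ⊇ {A, B, D, ¬E, ∀r.B}
2. Hence (D ⊓ A) ⊑ (A ⊓ E): not entailed.

No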